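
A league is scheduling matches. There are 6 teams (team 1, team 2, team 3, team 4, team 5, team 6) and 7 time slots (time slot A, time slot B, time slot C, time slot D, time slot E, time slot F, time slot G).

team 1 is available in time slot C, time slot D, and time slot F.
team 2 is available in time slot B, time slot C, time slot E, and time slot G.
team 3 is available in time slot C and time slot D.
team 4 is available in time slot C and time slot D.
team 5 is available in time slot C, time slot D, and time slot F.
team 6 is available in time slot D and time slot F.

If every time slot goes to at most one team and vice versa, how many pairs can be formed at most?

4

A valid assignment of size 4: team 1–time slot F, team 2–time slot G, team 3–time slot C, team 4–time slot D.
The set {team 1, team 3, team 4, team 5, team 6} has only 3 neighbours ({time slot C, time slot D, time slot F}), so by Hall's theorem at most 4 of the 6 teams can be matched.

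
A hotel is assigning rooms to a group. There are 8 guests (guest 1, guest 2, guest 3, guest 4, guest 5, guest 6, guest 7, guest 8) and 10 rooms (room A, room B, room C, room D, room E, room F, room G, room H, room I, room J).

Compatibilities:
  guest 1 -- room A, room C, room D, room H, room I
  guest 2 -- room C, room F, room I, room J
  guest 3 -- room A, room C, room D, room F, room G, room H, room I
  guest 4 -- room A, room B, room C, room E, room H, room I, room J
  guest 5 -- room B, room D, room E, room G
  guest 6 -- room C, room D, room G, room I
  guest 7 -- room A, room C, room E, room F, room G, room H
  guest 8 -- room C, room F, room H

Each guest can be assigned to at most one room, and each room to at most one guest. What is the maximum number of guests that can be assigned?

8

One maximum matching: guest 1–room D, guest 2–room I, guest 3–room C, guest 4–room J, guest 5–room E, guest 6–room G, guest 7–room A, guest 8–room F.
All 8 guests are matched, so no larger matching exists.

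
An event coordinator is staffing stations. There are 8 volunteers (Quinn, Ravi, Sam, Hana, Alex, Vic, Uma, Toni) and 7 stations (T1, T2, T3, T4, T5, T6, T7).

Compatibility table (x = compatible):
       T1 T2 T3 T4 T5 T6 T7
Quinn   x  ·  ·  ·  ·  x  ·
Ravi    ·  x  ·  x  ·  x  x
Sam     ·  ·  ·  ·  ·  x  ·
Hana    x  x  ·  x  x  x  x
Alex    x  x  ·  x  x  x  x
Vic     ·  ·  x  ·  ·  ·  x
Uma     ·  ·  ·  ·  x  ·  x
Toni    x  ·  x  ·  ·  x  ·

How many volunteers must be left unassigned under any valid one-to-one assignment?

1

One maximum matching: Quinn–T1, Ravi–T2, Sam–T6, Hana–T5, Alex–T4, Vic–T3, Uma–T7.
The set {Quinn, Ravi, Sam, Hana, Alex, Vic, Uma, Toni} has only 7 neighbours ({T1, T2, T3, T4, T5, T6, T7}), so by Hall's theorem at most 7 of the 8 volunteers can be matched.
That matches 7 of the 8, leaving 1 unmatched; no matching can do better.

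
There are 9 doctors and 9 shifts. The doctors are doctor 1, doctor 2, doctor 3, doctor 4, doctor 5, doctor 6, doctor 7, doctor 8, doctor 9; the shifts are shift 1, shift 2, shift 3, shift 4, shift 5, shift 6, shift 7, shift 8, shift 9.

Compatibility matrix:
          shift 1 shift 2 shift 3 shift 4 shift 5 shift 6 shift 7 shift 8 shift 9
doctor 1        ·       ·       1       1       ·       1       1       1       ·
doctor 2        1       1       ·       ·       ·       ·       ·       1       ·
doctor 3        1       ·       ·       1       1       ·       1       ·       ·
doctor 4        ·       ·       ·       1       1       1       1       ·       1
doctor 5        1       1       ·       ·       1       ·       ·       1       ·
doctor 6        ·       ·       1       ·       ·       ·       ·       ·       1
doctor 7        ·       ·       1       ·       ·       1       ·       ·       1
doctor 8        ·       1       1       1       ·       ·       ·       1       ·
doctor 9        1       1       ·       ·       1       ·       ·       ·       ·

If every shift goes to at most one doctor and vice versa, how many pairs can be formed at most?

9

One maximum matching: doctor 1→shift 6, doctor 2→shift 8, doctor 3→shift 1, doctor 4→shift 7, doctor 5→shift 5, doctor 6→shift 9, doctor 7→shift 3, doctor 8→shift 4, doctor 9→shift 2.
All 9 doctors are matched, so no larger matching exists.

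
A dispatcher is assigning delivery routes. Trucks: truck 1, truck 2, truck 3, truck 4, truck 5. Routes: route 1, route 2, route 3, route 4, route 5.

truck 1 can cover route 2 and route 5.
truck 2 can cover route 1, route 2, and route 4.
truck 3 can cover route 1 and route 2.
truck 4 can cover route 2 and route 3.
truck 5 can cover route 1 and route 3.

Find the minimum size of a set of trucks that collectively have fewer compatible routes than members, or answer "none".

none

A matching saturating every truck exists, for instance truck 1→route 5, truck 2→route 4, truck 3→route 1, truck 4→route 2, truck 5→route 3.
By Hall's marriage theorem, this means |N(S)| ≥ |S| for every subset S, so no violating subset exists.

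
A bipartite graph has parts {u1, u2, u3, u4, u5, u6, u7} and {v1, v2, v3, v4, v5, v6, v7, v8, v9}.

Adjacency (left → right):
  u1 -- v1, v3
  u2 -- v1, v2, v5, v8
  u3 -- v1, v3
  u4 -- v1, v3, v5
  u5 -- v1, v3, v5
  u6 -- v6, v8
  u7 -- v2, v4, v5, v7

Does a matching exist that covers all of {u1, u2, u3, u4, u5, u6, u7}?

No

The set {u1, u3, u4, u5} has only 3 neighbours ({v1, v3, v5}), so by Hall's theorem at most 6 of the 7 left vertices can be matched.
Hence no matching covers every left vertex.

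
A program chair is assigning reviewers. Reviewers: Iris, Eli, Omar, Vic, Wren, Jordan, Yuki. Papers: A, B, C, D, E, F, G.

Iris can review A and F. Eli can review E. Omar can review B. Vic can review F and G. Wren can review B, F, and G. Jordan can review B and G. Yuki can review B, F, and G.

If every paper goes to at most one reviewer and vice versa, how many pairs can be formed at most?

5

A valid assignment of size 5: Iris-A, Eli-E, Omar-B, Vic-G, Wren-F.
The set {Omar, Vic, Wren, Jordan, Yuki} has only 3 neighbours ({B, F, G}), so by Hall's theorem at most 5 of the 7 reviewers can be matched.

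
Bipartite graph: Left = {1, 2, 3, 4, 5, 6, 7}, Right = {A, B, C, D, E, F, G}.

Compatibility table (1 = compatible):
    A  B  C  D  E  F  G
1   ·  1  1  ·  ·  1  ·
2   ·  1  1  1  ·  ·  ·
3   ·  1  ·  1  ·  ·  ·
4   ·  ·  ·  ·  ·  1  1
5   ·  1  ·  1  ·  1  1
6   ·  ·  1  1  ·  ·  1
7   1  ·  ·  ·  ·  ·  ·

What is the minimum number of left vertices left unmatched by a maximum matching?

1

For example, pair 1→F, 2→C, 3→D, 4→G, 5→B, 7→A.
The set {1, 2, 3, 4, 5, 6} has only 5 neighbours ({B, C, D, F, G}), so by Hall's theorem at most 6 of the 7 left vertices can be matched.
That matches 6 of the 7, leaving 1 unmatched; no matching can do better.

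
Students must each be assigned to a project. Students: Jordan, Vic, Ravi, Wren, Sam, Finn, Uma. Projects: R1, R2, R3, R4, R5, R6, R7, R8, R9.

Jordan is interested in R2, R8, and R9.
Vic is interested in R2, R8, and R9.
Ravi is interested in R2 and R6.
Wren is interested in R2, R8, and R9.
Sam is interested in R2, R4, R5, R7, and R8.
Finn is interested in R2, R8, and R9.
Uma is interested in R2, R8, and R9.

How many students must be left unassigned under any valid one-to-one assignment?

For example, pair Jordan→R2, Vic→R9, Ravi→R6, Wren→R8, Sam→R4.
The set {Jordan, Vic, Wren, Finn, Uma} has only 3 neighbours ({R2, R8, R9}), so by Hall's theorem at most 5 of the 7 students can be matched.
That matches 5 of the 7, leaving 2 unmatched; no matching can do better.

2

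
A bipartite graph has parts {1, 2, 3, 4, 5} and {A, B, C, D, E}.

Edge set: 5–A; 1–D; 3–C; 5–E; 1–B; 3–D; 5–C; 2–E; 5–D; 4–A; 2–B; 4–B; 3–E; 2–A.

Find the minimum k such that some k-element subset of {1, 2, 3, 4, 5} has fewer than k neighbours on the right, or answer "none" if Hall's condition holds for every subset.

A matching saturating every left vertex exists, for instance 1→D, 2→B, 3→C, 4→A, 5→E.
By Hall's marriage theorem, this means |N(S)| ≥ |S| for every subset S, so no violating subset exists.

none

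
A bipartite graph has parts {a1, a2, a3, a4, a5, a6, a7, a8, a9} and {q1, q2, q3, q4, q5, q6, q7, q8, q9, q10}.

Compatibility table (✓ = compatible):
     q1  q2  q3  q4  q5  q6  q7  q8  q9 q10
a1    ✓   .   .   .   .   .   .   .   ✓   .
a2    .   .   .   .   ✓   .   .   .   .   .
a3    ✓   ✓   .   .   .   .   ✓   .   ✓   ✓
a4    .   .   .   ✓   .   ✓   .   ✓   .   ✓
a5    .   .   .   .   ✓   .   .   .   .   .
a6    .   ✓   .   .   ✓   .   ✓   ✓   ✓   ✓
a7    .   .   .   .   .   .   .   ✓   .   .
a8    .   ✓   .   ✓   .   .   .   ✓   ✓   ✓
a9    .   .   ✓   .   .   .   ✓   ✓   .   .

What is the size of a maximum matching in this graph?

8

A valid assignment of size 8: a1-q1, a2-q5, a3-q2, a4-q6, a6-q9, a7-q8, a8-q4, a9-q7.
The set {a2, a5} has only 1 neighbour ({q5}), so by Hall's theorem at most 8 of the 9 left vertices can be matched.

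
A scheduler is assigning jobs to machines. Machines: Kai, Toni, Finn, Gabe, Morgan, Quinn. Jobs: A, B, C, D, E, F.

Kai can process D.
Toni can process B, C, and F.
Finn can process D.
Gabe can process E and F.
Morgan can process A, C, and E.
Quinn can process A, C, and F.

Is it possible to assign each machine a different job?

The set {Kai, Finn} has only 1 neighbour ({D}), so by Hall's theorem at most 5 of the 6 machines can be matched.
Hence no matching covers every machine.

No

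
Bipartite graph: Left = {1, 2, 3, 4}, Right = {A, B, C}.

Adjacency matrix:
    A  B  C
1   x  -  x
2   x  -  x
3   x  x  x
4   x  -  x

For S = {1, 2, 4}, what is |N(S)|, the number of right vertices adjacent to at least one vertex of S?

The union of neighbours of {1, 2, 4} is {A, C}, which has 2 elements.
Since |N(S)| = 2 < |S| = 3, Hall's condition fails for this subset.

2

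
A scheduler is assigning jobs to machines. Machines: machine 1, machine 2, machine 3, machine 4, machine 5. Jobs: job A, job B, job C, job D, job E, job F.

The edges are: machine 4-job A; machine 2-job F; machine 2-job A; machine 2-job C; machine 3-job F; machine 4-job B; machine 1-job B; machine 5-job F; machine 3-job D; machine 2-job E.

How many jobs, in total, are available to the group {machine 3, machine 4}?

4

The union of neighbours of {machine 3, machine 4} is {job A, job B, job D, job F}, which has 4 elements.
Since |N(S)| = 4 ≥ |S| = 2, Hall's condition holds for this subset.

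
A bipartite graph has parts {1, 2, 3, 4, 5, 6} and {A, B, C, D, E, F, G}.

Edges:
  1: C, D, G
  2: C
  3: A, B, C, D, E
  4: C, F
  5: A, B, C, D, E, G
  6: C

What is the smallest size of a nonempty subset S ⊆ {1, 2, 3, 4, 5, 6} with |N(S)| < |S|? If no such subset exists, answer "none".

Take S = {2, 6}. Its neighbourhood is {C}, so |N(S)| = 1 < |S| = 2.
No single vertex violates Hall's condition since each has at least one neighbour, so 2 is the minimum.

2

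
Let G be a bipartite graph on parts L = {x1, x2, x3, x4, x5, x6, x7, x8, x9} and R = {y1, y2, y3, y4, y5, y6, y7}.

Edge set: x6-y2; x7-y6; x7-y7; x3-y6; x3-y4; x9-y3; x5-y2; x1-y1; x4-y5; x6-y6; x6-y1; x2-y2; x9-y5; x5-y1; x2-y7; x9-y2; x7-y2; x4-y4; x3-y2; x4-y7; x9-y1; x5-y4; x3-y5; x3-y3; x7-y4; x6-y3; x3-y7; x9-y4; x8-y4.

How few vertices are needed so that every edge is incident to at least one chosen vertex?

7

A maximum matching has 7 edges (e.g. x1–y1, x2–y2, x3–y6, x4–y5, x5–y4, x6–y3, x7–y7).
By König's theorem the minimum vertex cover has the same size. One such cover is {y1, y2, y3, y4, y5, y6, y7}.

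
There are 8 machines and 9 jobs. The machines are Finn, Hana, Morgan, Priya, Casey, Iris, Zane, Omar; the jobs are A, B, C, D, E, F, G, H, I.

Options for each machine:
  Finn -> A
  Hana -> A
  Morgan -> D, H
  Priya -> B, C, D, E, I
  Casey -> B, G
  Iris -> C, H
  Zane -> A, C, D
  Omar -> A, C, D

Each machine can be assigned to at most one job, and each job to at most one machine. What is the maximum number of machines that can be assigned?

6

A valid assignment of size 6: Finn-A, Morgan-D, Priya-E, Casey-B, Iris-H, Zane-C.
The set {Finn, Hana, Morgan, Iris, Zane, Omar} has only 4 neighbours ({A, C, D, H}), so by Hall's theorem at most 6 of the 8 machines can be matched.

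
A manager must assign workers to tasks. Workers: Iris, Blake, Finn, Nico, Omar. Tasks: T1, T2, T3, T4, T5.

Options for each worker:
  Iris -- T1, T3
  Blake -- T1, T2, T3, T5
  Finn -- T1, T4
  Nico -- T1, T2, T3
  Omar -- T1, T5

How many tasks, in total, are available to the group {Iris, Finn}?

3

The union of neighbours of {Iris, Finn} is {T1, T3, T4}, which has 3 elements.
Since |N(S)| = 3 ≥ |S| = 2, Hall's condition holds for this subset.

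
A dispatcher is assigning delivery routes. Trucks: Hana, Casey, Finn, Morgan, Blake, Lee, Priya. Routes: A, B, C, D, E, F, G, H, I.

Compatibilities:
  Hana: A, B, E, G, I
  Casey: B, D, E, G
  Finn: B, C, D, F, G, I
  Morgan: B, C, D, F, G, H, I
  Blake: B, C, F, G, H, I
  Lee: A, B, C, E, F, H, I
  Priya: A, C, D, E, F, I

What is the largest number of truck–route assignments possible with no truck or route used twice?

One maximum matching: Hana→I, Casey→B, Finn→F, Morgan→G, Blake→H, Lee→E, Priya→A.
This saturates every truck, so 7 is the maximum.

7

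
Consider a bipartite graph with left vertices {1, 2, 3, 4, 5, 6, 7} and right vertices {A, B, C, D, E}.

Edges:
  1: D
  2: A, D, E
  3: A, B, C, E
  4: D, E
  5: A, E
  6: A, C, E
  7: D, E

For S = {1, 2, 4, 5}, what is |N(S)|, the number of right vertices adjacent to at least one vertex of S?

The union of neighbours of {1, 2, 4, 5} is {A, D, E}, which has 3 elements.
Since |N(S)| = 3 < |S| = 4, Hall's condition fails for this subset.

3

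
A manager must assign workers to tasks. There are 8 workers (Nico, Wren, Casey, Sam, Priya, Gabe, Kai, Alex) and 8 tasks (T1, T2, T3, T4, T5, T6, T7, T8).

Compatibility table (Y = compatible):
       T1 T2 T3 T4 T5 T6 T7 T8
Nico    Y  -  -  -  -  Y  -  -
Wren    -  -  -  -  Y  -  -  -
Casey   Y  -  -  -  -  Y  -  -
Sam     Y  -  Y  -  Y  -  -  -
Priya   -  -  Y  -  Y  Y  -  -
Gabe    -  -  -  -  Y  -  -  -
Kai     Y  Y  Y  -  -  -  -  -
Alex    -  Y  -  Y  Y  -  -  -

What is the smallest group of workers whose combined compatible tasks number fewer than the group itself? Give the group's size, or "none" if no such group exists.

Take S = {Wren, Gabe}. Its neighbourhood is {T5}, so |N(S)| = 1 < |S| = 2.
No single vertex violates Hall's condition since each has at least one neighbour, so 2 is the minimum.

2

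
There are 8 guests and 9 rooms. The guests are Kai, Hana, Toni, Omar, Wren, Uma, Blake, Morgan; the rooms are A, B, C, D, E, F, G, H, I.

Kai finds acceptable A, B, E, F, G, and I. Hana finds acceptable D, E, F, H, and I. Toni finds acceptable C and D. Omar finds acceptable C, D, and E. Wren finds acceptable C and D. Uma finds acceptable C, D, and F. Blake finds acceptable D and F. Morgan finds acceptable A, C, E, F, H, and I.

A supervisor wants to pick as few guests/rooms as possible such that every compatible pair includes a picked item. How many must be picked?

7

The 7 edges Kai–G, Hana–H, Toni–D, Omar–E, Wren–C, Uma–F, Morgan–A form a matching, so any vertex cover needs at least 7 vertices (one per matched edge).
Conversely {Kai, Hana, Omar, Morgan, C, D, F} meets every edge and has exactly 7 vertices, so 7 is optimal.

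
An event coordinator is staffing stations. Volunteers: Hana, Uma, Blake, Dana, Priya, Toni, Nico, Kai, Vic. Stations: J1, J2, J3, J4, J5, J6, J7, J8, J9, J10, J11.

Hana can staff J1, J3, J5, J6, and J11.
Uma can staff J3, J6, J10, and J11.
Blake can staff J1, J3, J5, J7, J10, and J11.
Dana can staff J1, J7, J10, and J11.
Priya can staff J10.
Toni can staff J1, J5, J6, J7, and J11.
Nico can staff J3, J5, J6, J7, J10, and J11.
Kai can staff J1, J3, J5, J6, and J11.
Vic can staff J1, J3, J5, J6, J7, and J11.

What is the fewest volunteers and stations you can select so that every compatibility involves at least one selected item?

A maximum matching has 7 edges (e.g. Hana–J5, Uma–J3, Blake–J1, Dana–J11, Priya–J10, Toni–J7, Nico–J6).
By König's theorem the minimum vertex cover has the same size. One such cover is {J1, J3, J5, J6, J7, J10, J11}.

7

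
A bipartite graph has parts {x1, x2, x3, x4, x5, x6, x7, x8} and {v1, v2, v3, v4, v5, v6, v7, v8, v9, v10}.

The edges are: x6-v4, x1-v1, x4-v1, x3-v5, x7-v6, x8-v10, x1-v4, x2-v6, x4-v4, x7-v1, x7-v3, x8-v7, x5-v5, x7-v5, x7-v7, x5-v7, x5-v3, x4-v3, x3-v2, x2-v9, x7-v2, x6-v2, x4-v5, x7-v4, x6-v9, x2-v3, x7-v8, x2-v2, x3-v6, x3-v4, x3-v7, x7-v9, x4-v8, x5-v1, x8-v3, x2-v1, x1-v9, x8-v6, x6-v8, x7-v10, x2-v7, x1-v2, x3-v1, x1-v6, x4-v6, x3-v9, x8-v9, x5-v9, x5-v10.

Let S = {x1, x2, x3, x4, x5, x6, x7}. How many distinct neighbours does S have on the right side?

The union of neighbours of {x1, x2, x3, x4, x5, x6, x7} is {v1, v2, v3, v4, v5, v6, v7, v8, v9, v10}, which has 10 elements.
Since |N(S)| = 10 ≥ |S| = 7, Hall's condition holds for this subset.

10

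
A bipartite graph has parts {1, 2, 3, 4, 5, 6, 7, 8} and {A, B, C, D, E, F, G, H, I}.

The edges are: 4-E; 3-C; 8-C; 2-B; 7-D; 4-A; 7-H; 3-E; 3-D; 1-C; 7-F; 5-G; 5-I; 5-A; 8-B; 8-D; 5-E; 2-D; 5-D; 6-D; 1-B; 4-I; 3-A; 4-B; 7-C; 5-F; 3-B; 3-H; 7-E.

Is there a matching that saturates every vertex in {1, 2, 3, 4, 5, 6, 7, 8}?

No

The set {1, 2, 6, 8} has only 3 neighbours ({B, C, D}), so by Hall's theorem at most 7 of the 8 left vertices can be matched.
Hence no matching covers every left vertex.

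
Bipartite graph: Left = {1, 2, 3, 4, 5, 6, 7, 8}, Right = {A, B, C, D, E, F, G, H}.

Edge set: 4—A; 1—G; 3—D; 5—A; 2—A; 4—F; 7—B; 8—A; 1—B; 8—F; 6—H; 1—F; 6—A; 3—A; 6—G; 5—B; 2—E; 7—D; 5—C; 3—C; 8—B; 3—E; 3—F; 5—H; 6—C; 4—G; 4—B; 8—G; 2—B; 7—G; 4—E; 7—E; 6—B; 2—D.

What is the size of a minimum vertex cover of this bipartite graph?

A maximum matching has 8 edges (e.g. 1–F, 2–D, 3–A, 4–G, 5–C, 6–H, 7–E, 8–B).
By König's theorem the minimum vertex cover has the same size. One such cover is {1, 2, 3, 4, 5, 6, 7, 8}.

8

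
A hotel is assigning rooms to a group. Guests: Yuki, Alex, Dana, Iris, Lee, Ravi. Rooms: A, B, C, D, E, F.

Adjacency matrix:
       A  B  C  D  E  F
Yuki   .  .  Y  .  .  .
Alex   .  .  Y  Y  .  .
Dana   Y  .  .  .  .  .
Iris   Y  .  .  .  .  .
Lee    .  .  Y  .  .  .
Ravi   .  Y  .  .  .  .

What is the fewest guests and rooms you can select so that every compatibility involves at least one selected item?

The 4 edges Yuki–C, Alex–D, Dana–A, Ravi–B form a matching, so any vertex cover needs at least 4 vertices (one per matched edge).
Conversely {Alex, Ravi, A, C} meets every edge and has exactly 4 vertices, so 4 is optimal.

4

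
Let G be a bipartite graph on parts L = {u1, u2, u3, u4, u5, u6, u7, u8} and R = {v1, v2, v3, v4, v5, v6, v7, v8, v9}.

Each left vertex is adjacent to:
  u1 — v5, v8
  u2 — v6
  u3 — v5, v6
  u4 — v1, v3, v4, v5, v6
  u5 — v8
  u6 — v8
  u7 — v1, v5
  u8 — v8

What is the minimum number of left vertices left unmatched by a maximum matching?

3

For example, pair u1-v8, u2-v6, u3-v5, u4-v3, u7-v1.
The set {u1, u2, u3, u5, u6, u8} has only 3 neighbours ({v5, v6, v8}), so by Hall's theorem at most 5 of the 8 left vertices can be matched.
That matches 5 of the 8, leaving 3 unmatched; no matching can do better.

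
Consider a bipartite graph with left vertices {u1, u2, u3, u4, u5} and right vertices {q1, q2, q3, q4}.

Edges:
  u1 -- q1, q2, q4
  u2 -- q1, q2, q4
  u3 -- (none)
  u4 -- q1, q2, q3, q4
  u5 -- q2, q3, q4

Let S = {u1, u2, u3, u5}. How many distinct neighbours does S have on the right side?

4

The union of neighbours of {u1, u2, u3, u5} is {q1, q2, q3, q4}, which has 4 elements.
Since |N(S)| = 4 ≥ |S| = 4, Hall's condition holds for this subset.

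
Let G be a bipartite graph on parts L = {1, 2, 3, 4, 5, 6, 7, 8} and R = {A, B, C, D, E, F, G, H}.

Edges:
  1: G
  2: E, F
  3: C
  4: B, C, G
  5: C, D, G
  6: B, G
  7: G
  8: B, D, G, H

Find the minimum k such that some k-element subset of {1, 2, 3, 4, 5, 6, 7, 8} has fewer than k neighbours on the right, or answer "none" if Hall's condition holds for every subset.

2

Take S = {1, 7}. Its neighbourhood is {G}, so |N(S)| = 1 < |S| = 2.
No single vertex violates Hall's condition since each has at least one neighbour, so 2 is the minimum.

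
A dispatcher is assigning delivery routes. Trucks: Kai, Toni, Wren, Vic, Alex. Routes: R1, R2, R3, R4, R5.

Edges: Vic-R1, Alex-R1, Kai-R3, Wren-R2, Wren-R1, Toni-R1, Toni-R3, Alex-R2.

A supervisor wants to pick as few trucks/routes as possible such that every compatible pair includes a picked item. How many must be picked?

3

A maximum matching has 3 edges (e.g. Kai–R3, Toni–R1, Wren–R2).
By König's theorem the minimum vertex cover has the same size. One such cover is {R1, R2, R3}.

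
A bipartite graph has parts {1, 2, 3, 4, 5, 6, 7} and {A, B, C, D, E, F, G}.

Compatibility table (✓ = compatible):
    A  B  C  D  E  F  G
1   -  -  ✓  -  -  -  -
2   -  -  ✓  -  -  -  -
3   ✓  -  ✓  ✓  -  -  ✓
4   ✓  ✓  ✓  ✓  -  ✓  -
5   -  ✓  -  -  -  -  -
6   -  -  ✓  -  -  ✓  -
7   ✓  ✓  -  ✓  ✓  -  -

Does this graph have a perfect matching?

No

The set {1, 2} has only 1 neighbour ({C}), so by Hall's theorem at most 6 of the 7 left vertices can be matched.
Hence no matching covers every left vertex.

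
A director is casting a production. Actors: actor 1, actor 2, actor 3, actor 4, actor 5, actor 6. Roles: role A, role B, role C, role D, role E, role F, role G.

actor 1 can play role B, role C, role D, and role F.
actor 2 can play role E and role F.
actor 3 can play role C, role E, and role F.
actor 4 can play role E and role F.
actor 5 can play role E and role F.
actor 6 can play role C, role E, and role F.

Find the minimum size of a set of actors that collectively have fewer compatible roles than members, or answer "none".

3

Take S = {actor 2, actor 4, actor 5}. Its neighbourhood is {role E, role F}, so |N(S)| = 2 < |S| = 3.
Every subset of size less than 3 has at least as many neighbours as members, so 3 is the minimum.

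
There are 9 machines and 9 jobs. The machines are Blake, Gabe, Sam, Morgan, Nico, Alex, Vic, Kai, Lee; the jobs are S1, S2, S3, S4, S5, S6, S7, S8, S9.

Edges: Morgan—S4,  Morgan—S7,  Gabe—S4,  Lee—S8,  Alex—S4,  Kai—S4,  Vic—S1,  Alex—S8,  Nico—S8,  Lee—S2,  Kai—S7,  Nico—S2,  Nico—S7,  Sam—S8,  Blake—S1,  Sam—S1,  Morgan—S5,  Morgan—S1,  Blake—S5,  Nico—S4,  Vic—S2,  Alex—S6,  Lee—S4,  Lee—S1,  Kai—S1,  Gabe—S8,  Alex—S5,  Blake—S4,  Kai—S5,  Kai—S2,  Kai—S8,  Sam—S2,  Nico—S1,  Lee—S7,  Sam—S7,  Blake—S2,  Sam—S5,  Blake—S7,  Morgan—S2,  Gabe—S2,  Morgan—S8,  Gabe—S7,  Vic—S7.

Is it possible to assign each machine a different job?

The set {Blake, Gabe, Sam, Morgan, Nico, Vic, Kai, Lee} has only 6 neighbours ({S1, S2, S4, S5, S7, S8}), so by Hall's theorem at most 7 of the 9 machines can be matched.
Hence no matching covers every machine.

No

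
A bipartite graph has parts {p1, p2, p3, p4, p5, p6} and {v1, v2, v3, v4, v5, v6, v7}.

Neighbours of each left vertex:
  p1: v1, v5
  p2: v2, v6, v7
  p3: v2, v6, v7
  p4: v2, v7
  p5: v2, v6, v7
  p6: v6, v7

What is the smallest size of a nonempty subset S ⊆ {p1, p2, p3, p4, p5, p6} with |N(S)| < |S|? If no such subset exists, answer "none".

Take S = {p2, p3, p4, p5}. Its neighbourhood is {v2, v6, v7}, so |N(S)| = 3 < |S| = 4.
Every subset of size less than 4 has at least as many neighbours as members, so 4 is the minimum.

4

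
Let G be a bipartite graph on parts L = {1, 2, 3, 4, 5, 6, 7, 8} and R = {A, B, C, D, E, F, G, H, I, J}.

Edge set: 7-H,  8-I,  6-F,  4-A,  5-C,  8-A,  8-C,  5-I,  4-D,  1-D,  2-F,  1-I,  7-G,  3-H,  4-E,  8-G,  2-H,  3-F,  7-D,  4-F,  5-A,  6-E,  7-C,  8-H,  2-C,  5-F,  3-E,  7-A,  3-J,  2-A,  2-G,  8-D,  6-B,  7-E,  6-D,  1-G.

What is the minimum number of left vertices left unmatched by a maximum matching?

0

A valid assignment of size 8: 1→I, 2→H, 3→E, 4→D, 5→F, 6→B, 7→A, 8→G.
All 8 left vertices are matched, so no larger matching exists.
That matches 8 of the 8, leaving 0 unmatched; no matching can do better.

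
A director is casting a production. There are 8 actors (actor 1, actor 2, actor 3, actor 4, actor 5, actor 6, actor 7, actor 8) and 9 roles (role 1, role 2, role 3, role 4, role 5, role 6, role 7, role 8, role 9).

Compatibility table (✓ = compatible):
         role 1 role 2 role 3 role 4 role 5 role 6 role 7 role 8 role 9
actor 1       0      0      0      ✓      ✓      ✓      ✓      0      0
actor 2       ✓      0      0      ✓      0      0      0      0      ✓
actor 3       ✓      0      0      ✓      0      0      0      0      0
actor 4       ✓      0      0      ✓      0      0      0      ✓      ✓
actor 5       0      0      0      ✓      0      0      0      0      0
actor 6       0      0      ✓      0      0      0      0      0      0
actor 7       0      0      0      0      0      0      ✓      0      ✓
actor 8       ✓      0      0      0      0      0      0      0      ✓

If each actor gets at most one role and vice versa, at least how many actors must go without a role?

For example, pair actor 1-role 5, actor 2-role 9, actor 3-role 1, actor 4-role 8, actor 5-role 4, actor 6-role 3, actor 7-role 7.
The set {actor 2, actor 3, actor 5, actor 8} has only 3 neighbours ({role 1, role 4, role 9}), so by Hall's theorem at most 7 of the 8 actors can be matched.
That matches 7 of the 8, leaving 1 unmatched; no matching can do better.

1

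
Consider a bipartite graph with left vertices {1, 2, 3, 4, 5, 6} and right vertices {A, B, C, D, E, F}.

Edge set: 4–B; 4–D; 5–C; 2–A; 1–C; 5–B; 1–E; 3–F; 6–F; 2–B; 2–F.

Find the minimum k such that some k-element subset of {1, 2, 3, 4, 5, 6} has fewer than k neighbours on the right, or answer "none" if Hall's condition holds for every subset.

Take S = {3, 6}. Its neighbourhood is {F}, so |N(S)| = 1 < |S| = 2.
No single vertex violates Hall's condition since each has at least one neighbour, so 2 is the minimum.

2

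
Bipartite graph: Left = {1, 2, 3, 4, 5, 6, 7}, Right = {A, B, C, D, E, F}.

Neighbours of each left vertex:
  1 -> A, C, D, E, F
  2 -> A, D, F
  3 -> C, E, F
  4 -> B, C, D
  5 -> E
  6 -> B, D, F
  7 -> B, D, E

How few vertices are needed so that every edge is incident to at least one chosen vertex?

6

{A, B, C, D, E, F} is a vertex cover of size 6: every edge has an endpoint in this set.
No smaller cover exists because 1–A, 2–D, 3–F, 4–C, 5–E, 6–B is a matching of size 6, and a cover must include an endpoint of each of these disjoint edges (König's theorem).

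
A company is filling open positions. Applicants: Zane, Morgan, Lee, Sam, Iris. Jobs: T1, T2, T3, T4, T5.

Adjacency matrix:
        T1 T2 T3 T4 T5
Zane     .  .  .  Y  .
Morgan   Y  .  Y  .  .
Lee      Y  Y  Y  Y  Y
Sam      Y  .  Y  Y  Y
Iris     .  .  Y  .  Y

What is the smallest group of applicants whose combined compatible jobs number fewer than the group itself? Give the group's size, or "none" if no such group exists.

A matching saturating every applicant exists, for instance Zane→T4, Morgan→T3, Lee→T2, Sam→T1, Iris→T5.
By Hall's marriage theorem, this means |N(S)| ≥ |S| for every subset S, so no violating subset exists.

none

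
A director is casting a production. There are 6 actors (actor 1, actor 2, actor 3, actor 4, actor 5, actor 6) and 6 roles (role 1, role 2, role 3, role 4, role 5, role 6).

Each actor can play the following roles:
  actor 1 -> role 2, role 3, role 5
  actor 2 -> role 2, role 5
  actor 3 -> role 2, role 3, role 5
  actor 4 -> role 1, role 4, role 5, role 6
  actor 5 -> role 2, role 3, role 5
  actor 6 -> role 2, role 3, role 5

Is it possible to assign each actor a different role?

The set {actor 1, actor 2, actor 3, actor 5, actor 6} has only 3 neighbours ({role 2, role 3, role 5}), so by Hall's theorem at most 4 of the 6 actors can be matched.
Hence no matching covers every actor.

No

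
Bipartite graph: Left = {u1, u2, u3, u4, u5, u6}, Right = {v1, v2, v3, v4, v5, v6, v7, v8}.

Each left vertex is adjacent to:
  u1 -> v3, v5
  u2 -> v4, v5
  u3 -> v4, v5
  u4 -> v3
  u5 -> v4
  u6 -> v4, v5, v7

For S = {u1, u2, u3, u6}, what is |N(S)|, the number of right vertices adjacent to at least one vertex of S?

4

The union of neighbours of {u1, u2, u3, u6} is {v3, v4, v5, v7}, which has 4 elements.
Since |N(S)| = 4 ≥ |S| = 4, Hall's condition holds for this subset.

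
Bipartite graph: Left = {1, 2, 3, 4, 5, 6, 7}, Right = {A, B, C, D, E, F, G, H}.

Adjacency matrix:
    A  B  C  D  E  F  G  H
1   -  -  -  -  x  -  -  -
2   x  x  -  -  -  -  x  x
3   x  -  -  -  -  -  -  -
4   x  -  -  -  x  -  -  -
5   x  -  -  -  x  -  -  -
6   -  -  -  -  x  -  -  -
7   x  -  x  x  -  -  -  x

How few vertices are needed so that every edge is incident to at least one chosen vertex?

{2, 7, A, E} is a vertex cover of size 4: every edge has an endpoint in this set.
No smaller cover exists because 1–E, 2–B, 3–A, 7–C is a matching of size 4, and a cover must include an endpoint of each of these disjoint edges (König's theorem).

4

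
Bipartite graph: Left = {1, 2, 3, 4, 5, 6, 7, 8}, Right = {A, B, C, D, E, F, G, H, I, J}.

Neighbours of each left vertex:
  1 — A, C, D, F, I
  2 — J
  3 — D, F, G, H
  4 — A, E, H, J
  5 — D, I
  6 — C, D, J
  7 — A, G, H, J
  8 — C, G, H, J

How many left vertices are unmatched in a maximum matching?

0

A valid assignment of size 8: 1→A, 2→J, 3→F, 4→E, 5→I, 6→D, 7→G, 8→C.
All 8 left vertices are matched, so no larger matching exists.
That matches 8 of the 8, leaving 0 unmatched; no matching can do better.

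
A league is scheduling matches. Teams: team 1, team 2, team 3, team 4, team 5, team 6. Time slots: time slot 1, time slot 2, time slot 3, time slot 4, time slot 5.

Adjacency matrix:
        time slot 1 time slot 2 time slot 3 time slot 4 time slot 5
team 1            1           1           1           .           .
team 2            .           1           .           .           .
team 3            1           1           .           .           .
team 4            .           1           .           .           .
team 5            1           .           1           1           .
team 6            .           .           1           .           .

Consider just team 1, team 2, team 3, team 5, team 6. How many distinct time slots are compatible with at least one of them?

4

The union of neighbours of {team 1, team 2, team 3, team 5, team 6} is {time slot 1, time slot 2, time slot 3, time slot 4}, which has 4 elements.
Since |N(S)| = 4 < |S| = 5, Hall's condition fails for this subset.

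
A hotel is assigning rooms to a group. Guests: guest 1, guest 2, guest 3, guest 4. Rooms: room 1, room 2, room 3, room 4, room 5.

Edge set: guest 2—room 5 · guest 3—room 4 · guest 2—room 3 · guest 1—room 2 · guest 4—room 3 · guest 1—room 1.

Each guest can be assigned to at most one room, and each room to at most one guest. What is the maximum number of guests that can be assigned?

4

For example, pair guest 1-room 1, guest 2-room 5, guest 3-room 4, guest 4-room 3.
This saturates every guest, so 4 is the maximum.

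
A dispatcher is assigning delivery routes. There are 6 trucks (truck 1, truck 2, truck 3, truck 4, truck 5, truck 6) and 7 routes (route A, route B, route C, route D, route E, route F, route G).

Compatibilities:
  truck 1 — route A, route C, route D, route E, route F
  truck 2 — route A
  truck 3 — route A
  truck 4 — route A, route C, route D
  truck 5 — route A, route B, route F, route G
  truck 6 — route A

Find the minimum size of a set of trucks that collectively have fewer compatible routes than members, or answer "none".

Take S = {truck 2, truck 3}. Its neighbourhood is {route A}, so |N(S)| = 1 < |S| = 2.
No single vertex violates Hall's condition since each has at least one neighbour, so 2 is the minimum.

2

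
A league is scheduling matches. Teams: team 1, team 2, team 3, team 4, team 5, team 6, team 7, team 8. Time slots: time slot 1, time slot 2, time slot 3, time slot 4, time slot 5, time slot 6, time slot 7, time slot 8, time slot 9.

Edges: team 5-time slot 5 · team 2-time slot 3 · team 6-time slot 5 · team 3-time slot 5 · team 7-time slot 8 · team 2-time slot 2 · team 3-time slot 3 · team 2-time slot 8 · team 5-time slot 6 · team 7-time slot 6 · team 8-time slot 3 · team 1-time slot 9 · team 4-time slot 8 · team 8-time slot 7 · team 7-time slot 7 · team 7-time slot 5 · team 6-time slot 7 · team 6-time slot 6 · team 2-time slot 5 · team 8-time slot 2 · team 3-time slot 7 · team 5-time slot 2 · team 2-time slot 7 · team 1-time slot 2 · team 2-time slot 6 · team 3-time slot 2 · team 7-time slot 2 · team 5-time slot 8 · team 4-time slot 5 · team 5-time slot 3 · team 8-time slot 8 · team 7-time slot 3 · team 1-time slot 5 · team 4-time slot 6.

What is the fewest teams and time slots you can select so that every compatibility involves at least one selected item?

A maximum matching has 7 edges (e.g. team 1–time slot 9, team 2–time slot 5, team 3–time slot 2, team 4–time slot 6, team 5–time slot 3, team 6–time slot 7, team 7–time slot 8).
By König's theorem the minimum vertex cover has the same size. One such cover is {team 1, time slot 2, time slot 3, time slot 5, time slot 6, time slot 7, time slot 8}.

7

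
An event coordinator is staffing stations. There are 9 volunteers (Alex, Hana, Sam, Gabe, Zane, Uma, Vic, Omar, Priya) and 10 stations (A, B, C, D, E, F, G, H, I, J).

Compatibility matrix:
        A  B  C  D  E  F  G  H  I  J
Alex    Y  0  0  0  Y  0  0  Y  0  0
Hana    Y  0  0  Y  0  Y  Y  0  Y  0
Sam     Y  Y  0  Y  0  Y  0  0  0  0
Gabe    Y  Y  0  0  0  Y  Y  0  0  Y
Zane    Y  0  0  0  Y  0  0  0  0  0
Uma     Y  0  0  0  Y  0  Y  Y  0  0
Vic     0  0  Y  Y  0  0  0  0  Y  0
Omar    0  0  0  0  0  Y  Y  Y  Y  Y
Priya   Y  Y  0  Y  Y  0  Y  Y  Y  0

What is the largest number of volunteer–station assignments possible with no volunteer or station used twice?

9

One maximum matching: Alex→H, Hana→D, Sam→B, Gabe→J, Zane→A, Uma→E, Vic→C, Omar→F, Priya→G.
This saturates every volunteer, so 9 is the maximum.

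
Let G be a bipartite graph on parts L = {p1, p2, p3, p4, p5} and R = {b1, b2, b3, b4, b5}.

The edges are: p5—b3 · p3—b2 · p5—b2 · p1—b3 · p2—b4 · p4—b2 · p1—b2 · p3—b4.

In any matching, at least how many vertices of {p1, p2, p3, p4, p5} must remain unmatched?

For example, pair p1→b3, p2→b4, p3→b2.
The set {p1, p2, p3, p4, p5} has only 3 neighbours ({b2, b3, b4}), so by Hall's theorem at most 3 of the 5 left vertices can be matched.
That matches 3 of the 5, leaving 2 unmatched; no matching can do better.

2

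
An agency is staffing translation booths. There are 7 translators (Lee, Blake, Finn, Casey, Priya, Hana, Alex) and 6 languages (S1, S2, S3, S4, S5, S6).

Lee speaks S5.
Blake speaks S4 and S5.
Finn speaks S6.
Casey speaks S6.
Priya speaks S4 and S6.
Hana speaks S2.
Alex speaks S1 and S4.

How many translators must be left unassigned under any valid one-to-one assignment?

2

A valid assignment of size 5: Lee-S5, Blake-S4, Finn-S6, Hana-S2, Alex-S1.
The set {Lee, Blake, Finn, Casey, Priya} has only 3 neighbours ({S4, S5, S6}), so by Hall's theorem at most 5 of the 7 translators can be matched.
That matches 5 of the 7, leaving 2 unmatched; no matching can do better.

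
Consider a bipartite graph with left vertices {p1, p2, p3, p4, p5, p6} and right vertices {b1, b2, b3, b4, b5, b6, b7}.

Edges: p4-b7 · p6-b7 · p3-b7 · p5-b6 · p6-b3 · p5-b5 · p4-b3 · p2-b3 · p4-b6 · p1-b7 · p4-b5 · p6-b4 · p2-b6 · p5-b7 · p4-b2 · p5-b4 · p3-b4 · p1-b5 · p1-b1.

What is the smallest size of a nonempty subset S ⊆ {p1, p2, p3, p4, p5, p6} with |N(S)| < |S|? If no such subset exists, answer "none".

none

A matching saturating every left vertex exists, for instance p1→b1, p2→b6, p3→b4, p4→b7, p5→b5, p6→b3.
By Hall's marriage theorem, this means |N(S)| ≥ |S| for every subset S, so no violating subset exists.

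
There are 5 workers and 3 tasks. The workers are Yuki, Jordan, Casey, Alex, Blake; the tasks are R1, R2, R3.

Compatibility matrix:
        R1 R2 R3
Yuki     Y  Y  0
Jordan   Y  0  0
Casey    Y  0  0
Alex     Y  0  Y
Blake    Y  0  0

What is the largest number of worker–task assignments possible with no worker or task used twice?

3

One maximum matching: Yuki→R2, Jordan→R1, Alex→R3.
The set {Jordan, Casey, Blake} has only 1 neighbour ({R1}), so by Hall's theorem at most 3 of the 5 workers can be matched.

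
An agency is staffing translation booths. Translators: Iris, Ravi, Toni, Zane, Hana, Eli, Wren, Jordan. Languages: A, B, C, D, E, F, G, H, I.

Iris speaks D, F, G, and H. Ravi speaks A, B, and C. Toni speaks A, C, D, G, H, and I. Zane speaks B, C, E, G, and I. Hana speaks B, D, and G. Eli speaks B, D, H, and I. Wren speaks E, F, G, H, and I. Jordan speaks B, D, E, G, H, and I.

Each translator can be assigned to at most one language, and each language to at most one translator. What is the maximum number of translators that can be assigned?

8

For example, pair Iris→F, Ravi→C, Toni→A, Zane→B, Hana→D, Eli→H, Wren→E, Jordan→G.
This saturates every translator, so 8 is the maximum.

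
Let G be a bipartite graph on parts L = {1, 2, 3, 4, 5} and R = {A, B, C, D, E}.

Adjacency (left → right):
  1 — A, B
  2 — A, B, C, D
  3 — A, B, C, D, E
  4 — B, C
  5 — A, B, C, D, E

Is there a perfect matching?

Yes

One maximum matching: 1→B, 2→D, 3→E, 4→C, 5→A.
All 5 left vertices are covered.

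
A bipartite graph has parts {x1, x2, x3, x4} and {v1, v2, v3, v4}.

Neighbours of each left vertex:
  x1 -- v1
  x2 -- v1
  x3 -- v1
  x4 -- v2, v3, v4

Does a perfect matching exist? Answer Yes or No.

No

The set {x1, x2, x3} has only 1 neighbour ({v1}), so by Hall's theorem at most 2 of the 4 left vertices can be matched.
Hence no matching covers every left vertex.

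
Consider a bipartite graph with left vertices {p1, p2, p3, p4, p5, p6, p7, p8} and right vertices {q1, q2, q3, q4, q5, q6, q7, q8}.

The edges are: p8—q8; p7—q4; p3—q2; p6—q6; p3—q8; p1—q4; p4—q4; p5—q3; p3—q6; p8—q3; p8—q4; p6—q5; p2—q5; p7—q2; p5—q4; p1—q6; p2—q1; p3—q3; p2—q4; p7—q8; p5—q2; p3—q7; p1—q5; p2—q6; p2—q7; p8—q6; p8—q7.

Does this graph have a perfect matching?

One maximum matching: p1–q6, p2–q1, p3–q8, p4–q4, p5–q3, p6–q5, p7–q2, p8–q7.
Every left vertex is matched, so this is a perfect matching.

Yes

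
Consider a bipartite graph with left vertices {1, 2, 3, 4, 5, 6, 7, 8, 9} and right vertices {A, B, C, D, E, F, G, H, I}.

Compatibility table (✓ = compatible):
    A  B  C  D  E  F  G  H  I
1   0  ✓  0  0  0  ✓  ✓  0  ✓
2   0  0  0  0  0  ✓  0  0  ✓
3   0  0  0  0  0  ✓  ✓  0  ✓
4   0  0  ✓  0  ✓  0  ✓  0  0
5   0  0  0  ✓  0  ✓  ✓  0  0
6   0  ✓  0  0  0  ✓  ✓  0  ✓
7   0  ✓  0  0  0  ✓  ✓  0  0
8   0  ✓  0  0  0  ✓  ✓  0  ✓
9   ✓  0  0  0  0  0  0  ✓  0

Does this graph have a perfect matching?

The set {1, 2, 3, 6, 7, 8} has only 4 neighbours ({B, F, G, I}), so by Hall's theorem at most 7 of the 9 left vertices can be matched.
Hence no matching covers every left vertex.

No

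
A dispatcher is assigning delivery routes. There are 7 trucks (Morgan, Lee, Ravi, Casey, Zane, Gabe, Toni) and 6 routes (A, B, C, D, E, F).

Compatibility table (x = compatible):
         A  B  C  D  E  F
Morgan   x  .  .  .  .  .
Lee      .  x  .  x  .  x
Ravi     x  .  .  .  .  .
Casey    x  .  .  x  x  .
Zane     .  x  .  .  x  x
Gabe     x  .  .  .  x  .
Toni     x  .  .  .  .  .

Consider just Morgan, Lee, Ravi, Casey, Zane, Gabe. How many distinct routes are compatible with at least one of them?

The union of neighbours of {Morgan, Lee, Ravi, Casey, Zane, Gabe} is {A, B, D, E, F}, which has 5 elements.
Since |N(S)| = 5 < |S| = 6, Hall's condition fails for this subset.

5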